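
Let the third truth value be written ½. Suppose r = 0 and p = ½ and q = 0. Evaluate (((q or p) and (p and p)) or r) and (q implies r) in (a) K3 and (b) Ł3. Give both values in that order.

In K3: q or p = 0 or ½ = ½
p and p = ½ and ½ = ½
(q or p) and (p and p) = ½ and ½ = ½
((q or p) and (p and p)) or r = ½ or 0 = ½
q implies r = 0 implies 0 = 1
(((q or p) and (p and p)) or r) and (q implies r) = ½ and 1 = ½
In Ł3: q or p = 0 or ½ = ½
p and p = ½ and ½ = ½
(q or p) and (p and p) = ½ and ½ = ½
((q or p) and (p and p)) or r = ½ or 0 = ½
q implies r = 0 implies 0 = 1
(((q or p) and (p and p)) or r) and (q implies r) = ½ and 1 = ½

½; ½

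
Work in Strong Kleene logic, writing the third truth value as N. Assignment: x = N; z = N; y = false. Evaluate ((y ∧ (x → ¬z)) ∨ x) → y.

¬z = ¬N = N
x → ¬z = N → N = N
y ∧ (x → ¬z) = false ∧ N = false
(y ∧ (x → ¬z)) ∨ x = false ∨ N = N
((y ∧ (x → ¬z)) ∨ x) → y = N → false = N

N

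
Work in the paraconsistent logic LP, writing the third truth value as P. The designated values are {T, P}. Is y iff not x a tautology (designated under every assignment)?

Countermodel: y=T, x=T gives F, which is not designated.

No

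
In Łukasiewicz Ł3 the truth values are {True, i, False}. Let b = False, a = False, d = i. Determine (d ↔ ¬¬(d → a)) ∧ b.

False

d → a = i → False = i  [min(1, 1−½+0)]
¬(d → a) = ¬i = i
¬¬(d → a) = ¬i = i
d ↔ ¬¬(d → a) = i ↔ i = True
(d ↔ ¬¬(d → a)) ∧ b = True ∧ False = False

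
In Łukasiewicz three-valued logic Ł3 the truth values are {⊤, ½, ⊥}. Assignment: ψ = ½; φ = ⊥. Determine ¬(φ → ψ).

φ → ψ = ⊥ → ½ = ⊤  [min(1, 1−0+½)]
¬(φ → ψ) = ¬⊤ = ⊥

⊥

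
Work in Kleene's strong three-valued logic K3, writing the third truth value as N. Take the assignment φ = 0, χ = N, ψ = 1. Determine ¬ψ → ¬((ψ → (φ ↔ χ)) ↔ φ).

1

¬ψ = ¬1 = 0
φ ↔ χ = 0 ↔ N = N
ψ → (φ ↔ χ) = 1 → N = N
(ψ → (φ ↔ χ)) ↔ φ = N ↔ 0 = N
¬((ψ → (φ ↔ χ)) ↔ φ) = ¬N = N
¬ψ → ¬((ψ → (φ ↔ χ)) ↔ φ) = 0 → N = 1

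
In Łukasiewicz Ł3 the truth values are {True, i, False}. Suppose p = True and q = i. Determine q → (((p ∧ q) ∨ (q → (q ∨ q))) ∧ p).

p ∧ q = True ∧ i = i
q ∨ q = i ∨ i = i
q → (q ∨ q) = i → i = True  [min(1, 1−½+½)]
(p ∧ q) ∨ (q → (q ∨ q)) = i ∨ True = True
((p ∧ q) ∨ (q → (q ∨ q))) ∧ p = True ∧ True = True
q → (((p ∧ q) ∨ (q → (q ∨ q))) ∧ p) = i → True = True

True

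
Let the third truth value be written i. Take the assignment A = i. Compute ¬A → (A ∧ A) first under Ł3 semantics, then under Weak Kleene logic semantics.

true; i

In Ł3: ¬A = ¬i = i
A ∧ A = i ∧ i = i
¬A → (A ∧ A) = i → i = true
In Weak Kleene logic: ¬A = ¬i = i
A ∧ A = i ∧ i = i
¬A → (A ∧ A) = i → i = i
They differ because Ł3 and Weak Kleene logic treat i differently under the binary connectives.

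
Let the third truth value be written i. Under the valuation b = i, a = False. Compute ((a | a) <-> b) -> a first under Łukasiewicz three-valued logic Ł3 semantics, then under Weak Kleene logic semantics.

In Łukasiewicz three-valued logic Ł3: a | a = False | False = False
(a | a) <-> b = False <-> i = i  [1 − |0−½|]
((a | a) <-> b) -> a = i -> False = i
In Weak Kleene logic: a | a = False | False = False
(a | a) <-> b = False <-> i = i
((a | a) <-> b) -> a = i -> False = i  [any arg is the third value ⇒ result is the third value]

i; i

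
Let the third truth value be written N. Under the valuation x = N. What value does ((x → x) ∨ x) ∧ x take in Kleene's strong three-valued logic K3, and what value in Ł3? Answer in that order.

In Kleene's strong three-valued logic K3: x → x = N → N = N  [¬N ∨ N]
(x → x) ∨ x = N ∨ N = N
((x → x) ∨ x) ∧ x = N ∧ N = N
In Ł3: x → x = N → N = true
(x → x) ∨ x = true ∨ N = true
((x → x) ∨ x) ∧ x = true ∧ N = N

N; N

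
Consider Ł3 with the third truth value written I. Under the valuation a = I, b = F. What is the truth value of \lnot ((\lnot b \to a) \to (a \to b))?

F

\lnot b = \lnot F = T
\lnot b \to a = T \to I = I  [min(1, 1−1+½)]
a \to b = I \to F = I
(\lnot b \to a) \to (a \to b) = I \to I = T
\lnot ((\lnot b \to a) \to (a \to b)) = \lnot T = F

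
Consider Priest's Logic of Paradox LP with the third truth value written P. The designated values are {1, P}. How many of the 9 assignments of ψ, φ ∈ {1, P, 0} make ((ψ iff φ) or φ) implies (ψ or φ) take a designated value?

Of the 9 assignments, 8 give a value in {1, P}.

8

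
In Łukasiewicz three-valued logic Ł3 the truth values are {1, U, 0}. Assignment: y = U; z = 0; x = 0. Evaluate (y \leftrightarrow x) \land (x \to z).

U

y \leftrightarrow x = U \leftrightarrow 0 = U
x \to z = 0 \to 0 = 1
(y \leftrightarrow x) \land (x \to z) = U \land 1 = U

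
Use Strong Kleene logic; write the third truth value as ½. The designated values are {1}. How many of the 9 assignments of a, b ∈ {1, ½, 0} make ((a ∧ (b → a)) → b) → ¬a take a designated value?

Designated under: (a=1, b=0); (a=0, b=1); (a=0, b=½); (a=0, b=0).

4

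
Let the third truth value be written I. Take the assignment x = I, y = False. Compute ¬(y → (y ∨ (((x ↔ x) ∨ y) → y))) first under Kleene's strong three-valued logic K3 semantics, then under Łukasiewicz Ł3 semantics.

False; False

In Kleene's strong three-valued logic K3: x ↔ x = I ↔ I = I
(x ↔ x) ∨ y = I ∨ False = I
((x ↔ x) ∨ y) → y = I → False = I  [¬I ∨ False]
y ∨ (((x ↔ x) ∨ y) → y) = False ∨ I = I
y → (y ∨ (((x ↔ x) ∨ y) → y)) = False → I = True
¬(y → (y ∨ (((x ↔ x) ∨ y) → y))) = ¬True = False
In Łukasiewicz Ł3: x ↔ x = I ↔ I = True  [1 − |½−½|]
(x ↔ x) ∨ y = True ∨ False = True
((x ↔ x) ∨ y) → y = True → False = False
y ∨ (((x ↔ x) ∨ y) → y) = False ∨ False = False
y → (y ∨ (((x ↔ x) ∨ y) → y)) = False → False = True
¬(y → (y ∨ (((x ↔ x) ∨ y) → y))) = ¬True = False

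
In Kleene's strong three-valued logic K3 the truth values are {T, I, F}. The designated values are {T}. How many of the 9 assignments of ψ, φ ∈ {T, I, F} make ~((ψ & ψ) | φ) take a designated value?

Designated under: (ψ=F, φ=F).

1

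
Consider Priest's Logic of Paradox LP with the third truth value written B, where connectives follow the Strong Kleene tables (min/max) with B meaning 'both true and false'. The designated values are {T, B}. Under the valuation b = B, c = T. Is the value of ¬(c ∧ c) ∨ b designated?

c ∧ c = T ∧ T = T
¬(c ∧ c) = ¬T = F
¬(c ∧ c) ∨ b = F ∨ B = B
B ∈ {T, B}.

Yes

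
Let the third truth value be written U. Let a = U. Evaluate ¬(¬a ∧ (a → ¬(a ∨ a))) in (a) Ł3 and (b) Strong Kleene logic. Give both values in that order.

In Ł3: ¬a = ¬U = U
a ∨ a = U ∨ U = U
¬(a ∨ a) = ¬U = U
a → ¬(a ∨ a) = U → U = T  [min(1, 1−½+½)]
¬a ∧ (a → ¬(a ∨ a)) = U ∧ T = U
¬(¬a ∧ (a → ¬(a ∨ a))) = ¬U = U
In Strong Kleene logic: ¬a = ¬U = U
a ∨ a = U ∨ U = U
¬(a ∨ a) = ¬U = U
a → ¬(a ∨ a) = U → U = U  [¬U ∨ U]
¬a ∧ (a → ¬(a ∨ a)) = U ∧ U = U
¬(¬a ∧ (a → ¬(a ∨ a))) = ¬U = U

U; U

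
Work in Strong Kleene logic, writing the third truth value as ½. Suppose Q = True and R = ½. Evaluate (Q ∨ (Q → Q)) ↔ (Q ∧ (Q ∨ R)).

Q → Q = True → True = True
Q ∨ (Q → Q) = True ∨ True = True
Q ∨ R = True ∨ ½ = True
Q ∧ (Q ∨ R) = True ∧ True = True
(Q ∨ (Q → Q)) ↔ (Q ∧ (Q ∨ R)) = True ↔ True = True

True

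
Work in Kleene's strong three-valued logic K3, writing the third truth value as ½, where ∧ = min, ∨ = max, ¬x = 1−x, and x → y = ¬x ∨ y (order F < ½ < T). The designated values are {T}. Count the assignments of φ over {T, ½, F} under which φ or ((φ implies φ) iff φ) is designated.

1

φ=T: T ✓
φ=½: ½ ·
φ=F: F ·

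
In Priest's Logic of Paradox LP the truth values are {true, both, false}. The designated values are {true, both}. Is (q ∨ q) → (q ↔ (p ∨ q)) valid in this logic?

Yes

Every assignment of q, p over {true, both, false} gives a value in {true, both}.
In particular, with q=both, p=both: (q ∨ q) → (q ↔ (p ∨ q)) = both.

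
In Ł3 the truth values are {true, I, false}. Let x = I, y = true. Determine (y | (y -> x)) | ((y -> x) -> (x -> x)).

y -> x = true -> I = I  [min(1, 1−1+½)]
y | (y -> x) = true | I = true
y -> x = true -> I = I
x -> x = I -> I = true
(y -> x) -> (x -> x) = I -> true = true
(y | (y -> x)) | ((y -> x) -> (x -> x)) = true | true = true

true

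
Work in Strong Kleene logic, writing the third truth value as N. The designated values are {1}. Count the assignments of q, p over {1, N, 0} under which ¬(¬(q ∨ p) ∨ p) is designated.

1

Designated under: (q=1, p=0).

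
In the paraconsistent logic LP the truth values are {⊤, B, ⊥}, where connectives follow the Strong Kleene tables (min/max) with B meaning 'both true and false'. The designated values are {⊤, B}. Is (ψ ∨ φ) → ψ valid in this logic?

Countermodel: ψ=⊥, φ=⊤ gives ⊥, which is not designated.

No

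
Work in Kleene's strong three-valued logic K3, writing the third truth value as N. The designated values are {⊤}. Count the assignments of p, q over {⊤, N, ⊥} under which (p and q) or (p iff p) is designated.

6

Of the 9 assignments, 6 give a value in {⊤}.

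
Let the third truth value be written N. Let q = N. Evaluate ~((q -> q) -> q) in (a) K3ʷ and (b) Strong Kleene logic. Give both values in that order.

N; N

In K3ʷ: q -> q = N -> N = N
(q -> q) -> q = N -> N = N
~((q -> q) -> q) = ~N = N
In Strong Kleene logic: q -> q = N -> N = N
(q -> q) -> q = N -> N = N
~((q -> q) -> q) = ~N = N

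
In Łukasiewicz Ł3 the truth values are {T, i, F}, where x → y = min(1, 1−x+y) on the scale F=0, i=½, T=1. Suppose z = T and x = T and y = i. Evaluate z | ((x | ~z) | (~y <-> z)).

~z = ~T = F
x | ~z = T | F = T
~y = ~i = i
~y <-> z = i <-> T = i  [1 − |½−1|]
(x | ~z) | (~y <-> z) = T | i = T
z | ((x | ~z) | (~y <-> z)) = T | T = T

T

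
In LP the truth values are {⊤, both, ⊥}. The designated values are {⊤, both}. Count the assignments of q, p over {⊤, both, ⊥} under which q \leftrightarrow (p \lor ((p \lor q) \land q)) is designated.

Of the 9 assignments, 8 give a value in {⊤, both}.

8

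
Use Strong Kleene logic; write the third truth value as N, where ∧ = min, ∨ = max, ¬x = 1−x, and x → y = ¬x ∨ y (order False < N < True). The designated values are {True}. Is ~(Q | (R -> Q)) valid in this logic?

Countermodel: Q=True, R=True gives False, which is not designated.

No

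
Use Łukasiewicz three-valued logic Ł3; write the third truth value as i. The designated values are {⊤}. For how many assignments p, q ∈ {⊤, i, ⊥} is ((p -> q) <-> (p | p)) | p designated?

Designated under: (p=⊤, q=⊤); (p=⊤, q=i); (p=⊤, q=⊥); (p=i, q=⊥).

4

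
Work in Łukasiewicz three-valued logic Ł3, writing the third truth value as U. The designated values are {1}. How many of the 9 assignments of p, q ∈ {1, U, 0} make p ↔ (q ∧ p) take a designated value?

Of the 9 assignments, 6 give a value in {1}.

6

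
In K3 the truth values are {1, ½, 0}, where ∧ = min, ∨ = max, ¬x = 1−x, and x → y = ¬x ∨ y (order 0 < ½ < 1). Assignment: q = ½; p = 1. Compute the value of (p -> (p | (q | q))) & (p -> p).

1

q | q = ½ | ½ = ½
p | (q | q) = 1 | ½ = 1
p -> (p | (q | q)) = 1 -> 1 = 1
p -> p = 1 -> 1 = 1
(p -> (p | (q | q))) & (p -> p) = 1 & 1 = 1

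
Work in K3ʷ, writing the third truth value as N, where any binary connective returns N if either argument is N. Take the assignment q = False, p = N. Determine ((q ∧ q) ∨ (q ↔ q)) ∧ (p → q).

N

q ∧ q = False ∧ False = False
q ↔ q = False ↔ False = True
(q ∧ q) ∨ (q ↔ q) = False ∨ True = True
p → q = N → False = N  [any arg is the third value ⇒ result is the third value]
((q ∧ q) ∨ (q ↔ q)) ∧ (p → q) = True ∧ N = N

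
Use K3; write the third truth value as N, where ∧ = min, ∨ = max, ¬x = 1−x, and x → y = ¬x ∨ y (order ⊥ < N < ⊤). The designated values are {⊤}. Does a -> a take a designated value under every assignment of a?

Countermodel: a=N gives N, which is not designated.

No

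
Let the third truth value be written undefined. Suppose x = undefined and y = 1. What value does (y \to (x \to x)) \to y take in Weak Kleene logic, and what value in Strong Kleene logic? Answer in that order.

undefined; 1

In Weak Kleene logic: x \to x = undefined \to undefined = undefined
y \to (x \to x) = 1 \to undefined = undefined
(y \to (x \to x)) \to y = undefined \to 1 = undefined
In Strong Kleene logic: x \to x = undefined \to undefined = undefined  [\lnot undefined \lor undefined]
y \to (x \to x) = 1 \to undefined = undefined
(y \to (x \to x)) \to y = undefined \to 1 = 1
They differ because Weak Kleene logic and Strong Kleene logic treat undefined differently under the binary connectives.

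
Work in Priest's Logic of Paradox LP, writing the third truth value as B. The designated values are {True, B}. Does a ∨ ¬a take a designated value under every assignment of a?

Yes

Every assignment of a over {True, B, False} gives a value in {True, B}.
In particular, with a=B: a ∨ ¬a = B.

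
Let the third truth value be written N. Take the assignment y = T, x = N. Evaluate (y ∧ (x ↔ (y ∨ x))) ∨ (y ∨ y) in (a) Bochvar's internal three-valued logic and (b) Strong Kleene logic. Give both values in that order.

N; T

In Bochvar's internal three-valued logic: y ∨ x = T ∨ N = N
x ↔ (y ∨ x) = N ↔ N = N
y ∧ (x ↔ (y ∨ x)) = T ∧ N = N
y ∨ y = T ∨ T = T
(y ∧ (x ↔ (y ∨ x))) ∨ (y ∨ y) = N ∨ T = N
In Strong Kleene logic: y ∨ x = T ∨ N = T
x ↔ (y ∨ x) = N ↔ T = N
y ∧ (x ↔ (y ∨ x)) = T ∧ N = N
y ∨ y = T ∨ T = T
(y ∧ (x ↔ (y ∨ x))) ∨ (y ∨ y) = N ∨ T = T
They differ because Bochvar's internal three-valued logic and Strong Kleene logic treat N differently under the binary connectives.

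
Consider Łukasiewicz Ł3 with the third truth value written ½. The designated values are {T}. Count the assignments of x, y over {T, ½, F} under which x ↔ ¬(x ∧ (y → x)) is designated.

3

Designated under: (x=½, y=T); (x=½, y=½); (x=½, y=F).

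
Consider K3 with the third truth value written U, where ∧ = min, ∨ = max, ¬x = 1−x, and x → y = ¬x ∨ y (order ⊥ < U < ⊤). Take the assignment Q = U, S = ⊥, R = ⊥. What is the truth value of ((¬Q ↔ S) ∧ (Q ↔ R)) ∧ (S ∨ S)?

¬Q = ¬U = U
¬Q ↔ S = U ↔ ⊥ = U
Q ↔ R = U ↔ ⊥ = U
(¬Q ↔ S) ∧ (Q ↔ R) = U ∧ U = U
S ∨ S = ⊥ ∨ ⊥ = ⊥
((¬Q ↔ S) ∧ (Q ↔ R)) ∧ (S ∨ S) = U ∧ ⊥ = ⊥

⊥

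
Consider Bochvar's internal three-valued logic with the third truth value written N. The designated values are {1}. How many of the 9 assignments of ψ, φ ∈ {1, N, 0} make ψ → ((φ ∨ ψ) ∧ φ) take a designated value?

Designated under: (ψ=1, φ=1); (ψ=0, φ=1); (ψ=0, φ=0).

3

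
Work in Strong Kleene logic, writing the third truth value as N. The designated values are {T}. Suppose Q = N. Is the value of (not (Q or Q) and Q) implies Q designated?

Q or Q = N or N = N
not (Q or Q) = not N = N
not (Q or Q) and Q = N and N = N
(not (Q or Q) and Q) implies Q = N implies N = N  [not N or N]
N ∉ {T}.

No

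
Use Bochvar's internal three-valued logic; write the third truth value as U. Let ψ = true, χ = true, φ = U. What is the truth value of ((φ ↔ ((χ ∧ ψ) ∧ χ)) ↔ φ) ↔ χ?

U

χ ∧ ψ = true ∧ true = true
(χ ∧ ψ) ∧ χ = true ∧ true = true
φ ↔ ((χ ∧ ψ) ∧ χ) = U ↔ true = U
(φ ↔ ((χ ∧ ψ) ∧ χ)) ↔ φ = U ↔ U = U
((φ ↔ ((χ ∧ ψ) ∧ χ)) ↔ φ) ↔ χ = U ↔ true = U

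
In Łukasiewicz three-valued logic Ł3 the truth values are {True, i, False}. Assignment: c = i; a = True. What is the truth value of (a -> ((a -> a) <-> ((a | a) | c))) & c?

i

a -> a = True -> True = True
a | a = True | True = True
(a | a) | c = True | i = True
(a -> a) <-> ((a | a) | c) = True <-> True = True
a -> ((a -> a) <-> ((a | a) | c)) = True -> True = True
(a -> ((a -> a) <-> ((a | a) | c))) & c = True & i = i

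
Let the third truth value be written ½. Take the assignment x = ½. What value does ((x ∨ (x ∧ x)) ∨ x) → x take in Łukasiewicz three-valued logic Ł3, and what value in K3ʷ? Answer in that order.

T; ½

In Łukasiewicz three-valued logic Ł3: x ∧ x = ½ ∧ ½ = ½
x ∨ (x ∧ x) = ½ ∨ ½ = ½
(x ∨ (x ∧ x)) ∨ x = ½ ∨ ½ = ½
((x ∨ (x ∧ x)) ∨ x) → x = ½ → ½ = T  [min(1, 1−½+½)]
In K3ʷ: x ∧ x = ½ ∧ ½ = ½
x ∨ (x ∧ x) = ½ ∨ ½ = ½
(x ∨ (x ∧ x)) ∨ x = ½ ∨ ½ = ½
((x ∨ (x ∧ x)) ∨ x) → x = ½ → ½ = ½  [any arg is the third value ⇒ result is the third value]
They differ because Łukasiewicz three-valued logic Ł3 and K3ʷ treat ½ differently under the binary connectives.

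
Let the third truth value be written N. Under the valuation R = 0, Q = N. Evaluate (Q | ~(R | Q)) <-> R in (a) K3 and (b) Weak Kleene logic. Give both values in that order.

In K3: R | Q = 0 | N = N
~(R | Q) = ~N = N
Q | ~(R | Q) = N | N = N
(Q | ~(R | Q)) <-> R = N <-> 0 = N
In Weak Kleene logic: R | Q = 0 | N = N
~(R | Q) = ~N = N
Q | ~(R | Q) = N | N = N
(Q | ~(R | Q)) <-> R = N <-> 0 = N

N; N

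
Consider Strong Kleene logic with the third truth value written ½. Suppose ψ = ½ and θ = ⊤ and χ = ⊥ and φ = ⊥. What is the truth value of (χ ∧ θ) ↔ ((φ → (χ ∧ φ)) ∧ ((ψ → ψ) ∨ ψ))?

χ ∧ θ = ⊥ ∧ ⊤ = ⊥
χ ∧ φ = ⊥ ∧ ⊥ = ⊥
φ → (χ ∧ φ) = ⊥ → ⊥ = ⊤
ψ → ψ = ½ → ½ = ½
(ψ → ψ) ∨ ψ = ½ ∨ ½ = ½
(φ → (χ ∧ φ)) ∧ ((ψ → ψ) ∨ ψ) = ⊤ ∧ ½ = ½
(χ ∧ θ) ↔ ((φ → (χ ∧ φ)) ∧ ((ψ → ψ) ∨ ψ)) = ⊥ ↔ ½ = ½

½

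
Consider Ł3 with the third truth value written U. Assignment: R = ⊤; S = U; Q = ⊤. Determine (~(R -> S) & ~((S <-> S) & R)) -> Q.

R -> S = ⊤ -> U = U  [min(1, 1−1+½)]
~(R -> S) = ~U = U
S <-> S = U <-> U = ⊤
(S <-> S) & R = ⊤ & ⊤ = ⊤
~((S <-> S) & R) = ~⊤ = ⊥
~(R -> S) & ~((S <-> S) & R) = U & ⊥ = ⊥
(~(R -> S) & ~((S <-> S) & R)) -> Q = ⊥ -> ⊤ = ⊤

⊤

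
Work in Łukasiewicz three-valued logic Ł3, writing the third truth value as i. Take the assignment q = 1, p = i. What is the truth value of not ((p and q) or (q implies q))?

0

p and q = i and 1 = i
q implies q = 1 implies 1 = 1
(p and q) or (q implies q) = i or 1 = 1
not ((p and q) or (q implies q)) = not 1 = 0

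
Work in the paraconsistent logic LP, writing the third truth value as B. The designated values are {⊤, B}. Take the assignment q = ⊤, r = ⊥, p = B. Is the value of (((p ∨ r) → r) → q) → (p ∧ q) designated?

Yes

p ∨ r = B ∨ ⊥ = B
(p ∨ r) → r = B → ⊥ = B
((p ∨ r) → r) → q = B → ⊤ = ⊤
p ∧ q = B ∧ ⊤ = B
(((p ∨ r) → r) → q) → (p ∧ q) = ⊤ → B = B
B ∈ {⊤, B}.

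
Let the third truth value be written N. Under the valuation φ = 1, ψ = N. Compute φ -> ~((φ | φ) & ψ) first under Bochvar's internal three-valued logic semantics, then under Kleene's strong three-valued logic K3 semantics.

N; N

In Bochvar's internal three-valued logic: φ | φ = 1 | 1 = 1
(φ | φ) & ψ = 1 & N = N
~((φ | φ) & ψ) = ~N = N
φ -> ~((φ | φ) & ψ) = 1 -> N = N
In Kleene's strong three-valued logic K3: φ | φ = 1 | 1 = 1
(φ | φ) & ψ = 1 & N = N
~((φ | φ) & ψ) = ~N = N
φ -> ~((φ | φ) & ψ) = 1 -> N = N  [~1 | N]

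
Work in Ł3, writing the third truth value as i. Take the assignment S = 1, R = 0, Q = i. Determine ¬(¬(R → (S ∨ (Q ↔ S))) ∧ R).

1

Q ↔ S = i ↔ 1 = i  [1 − |½−1|]
S ∨ (Q ↔ S) = 1 ∨ i = 1
R → (S ∨ (Q ↔ S)) = 0 → 1 = 1
¬(R → (S ∨ (Q ↔ S))) = ¬1 = 0
¬(R → (S ∨ (Q ↔ S))) ∧ R = 0 ∧ 0 = 0
¬(¬(R → (S ∨ (Q ↔ S))) ∧ R) = ¬0 = 1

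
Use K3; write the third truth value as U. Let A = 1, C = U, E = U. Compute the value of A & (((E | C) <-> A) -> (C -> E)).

U

E | C = U | U = U
(E | C) <-> A = U <-> 1 = U
C -> E = U -> U = U  [~U | U]
((E | C) <-> A) -> (C -> E) = U -> U = U
A & (((E | C) <-> A) -> (C -> E)) = 1 & U = U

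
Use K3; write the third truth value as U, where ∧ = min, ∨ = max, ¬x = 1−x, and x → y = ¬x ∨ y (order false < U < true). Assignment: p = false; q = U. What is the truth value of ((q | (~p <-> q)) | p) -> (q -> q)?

U

~p = ~false = true
~p <-> q = true <-> U = U
q | (~p <-> q) = U | U = U
(q | (~p <-> q)) | p = U | false = U
q -> q = U -> U = U  [~U | U]
((q | (~p <-> q)) | p) -> (q -> q) = U -> U = U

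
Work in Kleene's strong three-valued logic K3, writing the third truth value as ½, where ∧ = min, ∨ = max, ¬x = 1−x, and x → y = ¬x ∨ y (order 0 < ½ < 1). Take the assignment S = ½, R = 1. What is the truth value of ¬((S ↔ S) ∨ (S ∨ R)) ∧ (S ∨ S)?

0

S ↔ S = ½ ↔ ½ = ½
S ∨ R = ½ ∨ 1 = 1
(S ↔ S) ∨ (S ∨ R) = ½ ∨ 1 = 1
¬((S ↔ S) ∨ (S ∨ R)) = ¬1 = 0
S ∨ S = ½ ∨ ½ = ½
¬((S ↔ S) ∨ (S ∨ R)) ∧ (S ∨ S) = 0 ∧ ½ = 0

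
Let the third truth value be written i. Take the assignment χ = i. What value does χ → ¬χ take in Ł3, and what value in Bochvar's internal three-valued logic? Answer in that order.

T; i

In Ł3: ¬χ = ¬i = i
χ → ¬χ = i → i = T
In Bochvar's internal three-valued logic: ¬χ = ¬i = i
χ → ¬χ = i → i = i  [any arg is the third value ⇒ result is the third value]
They differ because Ł3 and Bochvar's internal three-valued logic treat i differently under the binary connectives.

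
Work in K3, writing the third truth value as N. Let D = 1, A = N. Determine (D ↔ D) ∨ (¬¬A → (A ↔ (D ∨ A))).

1

D ↔ D = 1 ↔ 1 = 1
¬A = ¬N = N
¬¬A = ¬N = N
D ∨ A = 1 ∨ N = 1
A ↔ (D ∨ A) = N ↔ 1 = N
¬¬A → (A ↔ (D ∨ A)) = N → N = N  [¬N ∨ N]
(D ↔ D) ∨ (¬¬A → (A ↔ (D ∨ A))) = 1 ∨ N = 1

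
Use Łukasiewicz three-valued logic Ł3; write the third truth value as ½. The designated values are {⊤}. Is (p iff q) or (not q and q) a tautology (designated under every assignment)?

Countermodel: p=⊤, q=½ gives ½, which is not designated.

No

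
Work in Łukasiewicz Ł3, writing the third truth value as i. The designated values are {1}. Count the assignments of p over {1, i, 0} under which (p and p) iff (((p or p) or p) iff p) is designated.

1

p=1: 1 ✓
p=i: i ·
p=0: 0 ·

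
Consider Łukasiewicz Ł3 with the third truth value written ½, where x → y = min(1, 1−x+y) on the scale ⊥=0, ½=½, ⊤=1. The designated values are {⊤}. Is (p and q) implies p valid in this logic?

Every assignment of p, q over {⊤, ½, ⊥} gives a value in {⊤}.
In particular, with p=½, q=½: (p and q) implies p = ⊤.

Yes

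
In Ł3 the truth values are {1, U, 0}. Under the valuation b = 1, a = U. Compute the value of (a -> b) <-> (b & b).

a -> b = U -> 1 = 1
b & b = 1 & 1 = 1
(a -> b) <-> (b & b) = 1 <-> 1 = 1

1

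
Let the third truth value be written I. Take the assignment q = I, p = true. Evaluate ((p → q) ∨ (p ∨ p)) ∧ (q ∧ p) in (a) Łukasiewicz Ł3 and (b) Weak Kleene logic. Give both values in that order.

I; I

In Łukasiewicz Ł3: p → q = true → I = I
p ∨ p = true ∨ true = true
(p → q) ∨ (p ∨ p) = I ∨ true = true
q ∧ p = I ∧ true = I
((p → q) ∨ (p ∨ p)) ∧ (q ∧ p) = true ∧ I = I
In Weak Kleene logic: p → q = true → I = I
p ∨ p = true ∨ true = true
(p → q) ∨ (p ∨ p) = I ∨ true = I
q ∧ p = I ∧ true = I
((p → q) ∨ (p ∨ p)) ∧ (q ∧ p) = I ∧ I = I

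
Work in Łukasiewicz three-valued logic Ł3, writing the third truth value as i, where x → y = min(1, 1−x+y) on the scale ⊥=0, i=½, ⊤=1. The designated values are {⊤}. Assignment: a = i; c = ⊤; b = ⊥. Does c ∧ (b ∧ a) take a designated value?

b ∧ a = ⊥ ∧ i = ⊥
c ∧ (b ∧ a) = ⊤ ∧ ⊥ = ⊥
⊥ ∉ {⊤}.

No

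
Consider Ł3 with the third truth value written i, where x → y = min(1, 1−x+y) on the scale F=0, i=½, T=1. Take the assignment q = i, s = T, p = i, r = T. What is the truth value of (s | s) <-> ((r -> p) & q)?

s | s = T | T = T
r -> p = T -> i = i  [min(1, 1−1+½)]
(r -> p) & q = i & i = i
(s | s) <-> ((r -> p) & q) = T <-> i = i

i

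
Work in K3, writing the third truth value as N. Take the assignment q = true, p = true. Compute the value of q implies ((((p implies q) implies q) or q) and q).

true

p implies q = true implies true = true
(p implies q) implies q = true implies true = true
((p implies q) implies q) or q = true or true = true
(((p implies q) implies q) or q) and q = true and true = true
q implies ((((p implies q) implies q) or q) and q) = true implies true = true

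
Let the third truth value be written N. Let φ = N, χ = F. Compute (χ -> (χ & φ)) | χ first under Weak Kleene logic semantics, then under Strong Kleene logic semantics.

N; T

In Weak Kleene logic: χ & φ = F & N = N
χ -> (χ & φ) = F -> N = N  [any arg is the third value ⇒ result is the third value]
(χ -> (χ & φ)) | χ = N | F = N
In Strong Kleene logic: χ & φ = F & N = F
χ -> (χ & φ) = F -> F = T
(χ -> (χ & φ)) | χ = T | F = T
They differ because Weak Kleene logic and Strong Kleene logic treat N differently under the binary connectives.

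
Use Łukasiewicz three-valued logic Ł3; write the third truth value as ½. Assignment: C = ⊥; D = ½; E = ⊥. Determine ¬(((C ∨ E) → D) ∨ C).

C ∨ E = ⊥ ∨ ⊥ = ⊥
(C ∨ E) → D = ⊥ → ½ = ⊤  [min(1, 1−0+½)]
((C ∨ E) → D) ∨ C = ⊤ ∨ ⊥ = ⊤
¬(((C ∨ E) → D) ∨ C) = ¬⊤ = ⊥

⊥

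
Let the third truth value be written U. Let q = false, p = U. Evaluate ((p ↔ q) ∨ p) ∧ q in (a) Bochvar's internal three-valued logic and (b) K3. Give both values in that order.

U; false

In Bochvar's internal three-valued logic: p ↔ q = U ↔ false = U
(p ↔ q) ∨ p = U ∨ U = U
((p ↔ q) ∨ p) ∧ q = U ∧ false = U
In K3: p ↔ q = U ↔ false = U
(p ↔ q) ∨ p = U ∨ U = U
((p ↔ q) ∨ p) ∧ q = U ∧ false = false
They differ because Bochvar's internal three-valued logic and K3 treat U differently under the binary connectives.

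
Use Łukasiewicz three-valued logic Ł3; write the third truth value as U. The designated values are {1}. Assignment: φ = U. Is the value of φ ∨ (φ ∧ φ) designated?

No

φ ∧ φ = U ∧ U = U
φ ∨ (φ ∧ φ) = U ∨ U = U
U ∉ {1}.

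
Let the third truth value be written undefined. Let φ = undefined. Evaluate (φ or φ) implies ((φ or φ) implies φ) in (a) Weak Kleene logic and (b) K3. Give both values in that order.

In Weak Kleene logic: φ or φ = undefined or undefined = undefined
φ or φ = undefined or undefined = undefined
(φ or φ) implies φ = undefined implies undefined = undefined
(φ or φ) implies ((φ or φ) implies φ) = undefined implies undefined = undefined
In K3: φ or φ = undefined or undefined = undefined
φ or φ = undefined or undefined = undefined
(φ or φ) implies φ = undefined implies undefined = undefined  [not undefined or undefined]
(φ or φ) implies ((φ or φ) implies φ) = undefined implies undefined = undefined

undefined; undefined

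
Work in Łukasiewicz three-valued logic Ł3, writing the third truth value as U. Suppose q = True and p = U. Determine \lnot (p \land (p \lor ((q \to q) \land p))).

q \to q = True \to True = True
(q \to q) \land p = True \land U = U
p \lor ((q \to q) \land p) = U \lor U = U
p \land (p \lor ((q \to q) \land p)) = U \land U = U
\lnot (p \land (p \lor ((q \to q) \land p))) = \lnot U = U

U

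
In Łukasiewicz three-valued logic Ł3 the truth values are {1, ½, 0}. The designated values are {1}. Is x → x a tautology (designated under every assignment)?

Yes

Every assignment of x over {1, ½, 0} gives a value in {1}.
In particular, with x=½: x → x = 1.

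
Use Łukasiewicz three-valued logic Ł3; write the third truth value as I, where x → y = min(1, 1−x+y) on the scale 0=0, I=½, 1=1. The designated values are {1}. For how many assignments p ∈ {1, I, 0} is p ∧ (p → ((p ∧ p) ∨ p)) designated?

p=1: 1 ✓
p=I: I ·
p=0: 0 ·

1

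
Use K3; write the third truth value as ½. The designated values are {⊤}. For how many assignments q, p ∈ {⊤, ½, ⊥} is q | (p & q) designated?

3

Designated under: (q=⊤, p=⊤); (q=⊤, p=½); (q=⊤, p=⊥).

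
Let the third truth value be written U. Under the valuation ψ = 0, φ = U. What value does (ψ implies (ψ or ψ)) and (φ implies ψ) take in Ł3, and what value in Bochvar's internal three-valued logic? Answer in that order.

In Ł3: ψ or ψ = 0 or 0 = 0
ψ implies (ψ or ψ) = 0 implies 0 = 1
φ implies ψ = U implies 0 = U
(ψ implies (ψ or ψ)) and (φ implies ψ) = 1 and U = U
In Bochvar's internal three-valued logic: ψ or ψ = 0 or 0 = 0
ψ implies (ψ or ψ) = 0 implies 0 = 1
φ implies ψ = U implies 0 = U  [any arg is the third value ⇒ result is the third value]
(ψ implies (ψ or ψ)) and (φ implies ψ) = 1 and U = U

U; U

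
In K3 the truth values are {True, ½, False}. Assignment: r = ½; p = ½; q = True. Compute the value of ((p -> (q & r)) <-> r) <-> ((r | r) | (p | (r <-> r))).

½

q & r = True & ½ = ½
p -> (q & r) = ½ -> ½ = ½  [~½ | ½]
(p -> (q & r)) <-> r = ½ <-> ½ = ½
r | r = ½ | ½ = ½
r <-> r = ½ <-> ½ = ½
p | (r <-> r) = ½ | ½ = ½
(r | r) | (p | (r <-> r)) = ½ | ½ = ½
((p -> (q & r)) <-> r) <-> ((r | r) | (p | (r <-> r))) = ½ <-> ½ = ½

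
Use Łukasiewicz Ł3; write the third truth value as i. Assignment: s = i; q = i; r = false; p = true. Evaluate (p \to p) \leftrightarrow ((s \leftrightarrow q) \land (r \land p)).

false

p \to p = true \to true = true
s \leftrightarrow q = i \leftrightarrow i = true
r \land p = false \land true = false
(s \leftrightarrow q) \land (r \land p) = true \land false = false
(p \to p) \leftrightarrow ((s \leftrightarrow q) \land (r \land p)) = true \leftrightarrow false = false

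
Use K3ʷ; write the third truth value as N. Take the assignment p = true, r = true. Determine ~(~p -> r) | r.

true

~p = ~true = false
~p -> r = false -> true = true
~(~p -> r) = ~true = false
~(~p -> r) | r = false | true = true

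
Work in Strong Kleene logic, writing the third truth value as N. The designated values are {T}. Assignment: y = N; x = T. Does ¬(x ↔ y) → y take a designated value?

No

x ↔ y = T ↔ N = N
¬(x ↔ y) = ¬N = N
¬(x ↔ y) → y = N → N = N
N ∉ {T}.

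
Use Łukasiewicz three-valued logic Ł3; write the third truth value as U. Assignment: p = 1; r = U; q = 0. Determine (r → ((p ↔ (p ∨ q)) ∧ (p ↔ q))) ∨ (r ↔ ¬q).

U

p ∨ q = 1 ∨ 0 = 1
p ↔ (p ∨ q) = 1 ↔ 1 = 1
p ↔ q = 1 ↔ 0 = 0
(p ↔ (p ∨ q)) ∧ (p ↔ q) = 1 ∧ 0 = 0
r → ((p ↔ (p ∨ q)) ∧ (p ↔ q)) = U → 0 = U  [min(1, 1−½+0)]
¬q = ¬0 = 1
r ↔ ¬q = U ↔ 1 = U
(r → ((p ↔ (p ∨ q)) ∧ (p ↔ q))) ∨ (r ↔ ¬q) = U ∨ U = U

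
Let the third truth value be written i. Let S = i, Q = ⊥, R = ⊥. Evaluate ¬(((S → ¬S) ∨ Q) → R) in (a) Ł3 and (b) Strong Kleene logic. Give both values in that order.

⊤; i

In Ł3: ¬S = ¬i = i
S → ¬S = i → i = ⊤  [min(1, 1−½+½)]
(S → ¬S) ∨ Q = ⊤ ∨ ⊥ = ⊤
((S → ¬S) ∨ Q) → R = ⊤ → ⊥ = ⊥
¬(((S → ¬S) ∨ Q) → R) = ¬⊥ = ⊤
In Strong Kleene logic: ¬S = ¬i = i
S → ¬S = i → i = i  [¬i ∨ i]
(S → ¬S) ∨ Q = i ∨ ⊥ = i
((S → ¬S) ∨ Q) → R = i → ⊥ = i
¬(((S → ¬S) ∨ Q) → R) = ¬i = i
They differ because Ł3 and Strong Kleene logic treat i differently under implication.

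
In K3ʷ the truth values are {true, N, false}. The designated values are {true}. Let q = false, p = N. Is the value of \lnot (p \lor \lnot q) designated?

No

\lnot q = \lnot false = true
p \lor \lnot q = N \lor true = N
\lnot (p \lor \lnot q) = \lnot N = N
N ∉ {true}.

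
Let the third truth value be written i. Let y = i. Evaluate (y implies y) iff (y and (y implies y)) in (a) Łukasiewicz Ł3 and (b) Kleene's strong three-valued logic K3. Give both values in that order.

In Łukasiewicz Ł3: y implies y = i implies i = true
y implies y = i implies i = true
y and (y implies y) = i and true = i
(y implies y) iff (y and (y implies y)) = true iff i = i
In Kleene's strong three-valued logic K3: y implies y = i implies i = i  [not i or i]
y implies y = i implies i = i
y and (y implies y) = i and i = i
(y implies y) iff (y and (y implies y)) = i iff i = i

i; i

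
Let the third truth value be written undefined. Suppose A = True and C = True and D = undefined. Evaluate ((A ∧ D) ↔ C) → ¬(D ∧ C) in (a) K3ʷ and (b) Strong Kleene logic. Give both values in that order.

undefined; undefined

In K3ʷ: A ∧ D = True ∧ undefined = undefined
(A ∧ D) ↔ C = undefined ↔ True = undefined
D ∧ C = undefined ∧ True = undefined
¬(D ∧ C) = ¬undefined = undefined
((A ∧ D) ↔ C) → ¬(D ∧ C) = undefined → undefined = undefined  [any arg is the third value ⇒ result is the third value]
In Strong Kleene logic: A ∧ D = True ∧ undefined = undefined
(A ∧ D) ↔ C = undefined ↔ True = undefined
D ∧ C = undefined ∧ True = undefined
¬(D ∧ C) = ¬undefined = undefined
((A ∧ D) ↔ C) → ¬(D ∧ C) = undefined → undefined = undefined  [¬undefined ∨ undefined]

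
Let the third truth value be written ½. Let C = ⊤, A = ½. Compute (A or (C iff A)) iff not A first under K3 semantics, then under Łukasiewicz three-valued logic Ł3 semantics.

In K3: C iff A = ⊤ iff ½ = ½
A or (C iff A) = ½ or ½ = ½
not A = not ½ = ½
(A or (C iff A)) iff not A = ½ iff ½ = ½
In Łukasiewicz three-valued logic Ł3: C iff A = ⊤ iff ½ = ½  [1 − |1−½|]
A or (C iff A) = ½ or ½ = ½
not A = not ½ = ½
(A or (C iff A)) iff not A = ½ iff ½ = ⊤
They differ because K3 and Łukasiewicz three-valued logic Ł3 treat ½ differently under implication.

½; ⊤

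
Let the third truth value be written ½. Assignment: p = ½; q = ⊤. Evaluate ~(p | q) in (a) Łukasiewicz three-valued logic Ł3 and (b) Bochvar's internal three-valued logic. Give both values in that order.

In Łukasiewicz three-valued logic Ł3: p | q = ½ | ⊤ = ⊤
~(p | q) = ~⊤ = ⊥
In Bochvar's internal three-valued logic: p | q = ½ | ⊤ = ½
~(p | q) = ~½ = ½
They differ because Łukasiewicz three-valued logic Ł3 and Bochvar's internal three-valued logic treat ½ differently under the binary connectives.

⊥; ½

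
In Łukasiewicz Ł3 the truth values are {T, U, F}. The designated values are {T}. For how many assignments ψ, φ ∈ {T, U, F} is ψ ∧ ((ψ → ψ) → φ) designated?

Designated under: (ψ=T, φ=T).

1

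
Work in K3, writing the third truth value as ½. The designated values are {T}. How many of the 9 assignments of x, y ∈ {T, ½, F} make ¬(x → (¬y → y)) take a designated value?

1

Designated under: (x=T, y=F).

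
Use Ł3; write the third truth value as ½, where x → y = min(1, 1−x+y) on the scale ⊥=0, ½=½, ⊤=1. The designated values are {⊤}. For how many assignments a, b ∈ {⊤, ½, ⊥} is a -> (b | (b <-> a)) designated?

7

Of the 9 assignments, 7 give a value in {⊤}.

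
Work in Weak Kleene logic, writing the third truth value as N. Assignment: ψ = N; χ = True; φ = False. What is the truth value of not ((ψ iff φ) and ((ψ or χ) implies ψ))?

N

ψ iff φ = N iff False = N
ψ or χ = N or True = N
(ψ or χ) implies ψ = N implies N = N  [any arg is the third value ⇒ result is the third value]
(ψ iff φ) and ((ψ or χ) implies ψ) = N and N = N
not ((ψ iff φ) and ((ψ or χ) implies ψ)) = not N = N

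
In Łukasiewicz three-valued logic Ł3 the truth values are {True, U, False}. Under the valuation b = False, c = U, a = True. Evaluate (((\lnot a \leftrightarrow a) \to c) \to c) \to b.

\lnot a = \lnot True = False
\lnot a \leftrightarrow a = False \leftrightarrow True = False
(\lnot a \leftrightarrow a) \to c = False \to U = True
((\lnot a \leftrightarrow a) \to c) \to c = True \to U = U
(((\lnot a \leftrightarrow a) \to c) \to c) \to b = U \to False = U

U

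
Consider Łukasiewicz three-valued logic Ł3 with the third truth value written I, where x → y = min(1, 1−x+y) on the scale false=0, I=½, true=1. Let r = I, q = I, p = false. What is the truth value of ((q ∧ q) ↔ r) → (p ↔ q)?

q ∧ q = I ∧ I = I
(q ∧ q) ↔ r = I ↔ I = true  [1 − |½−½|]
p ↔ q = false ↔ I = I
((q ∧ q) ↔ r) → (p ↔ q) = true → I = I

I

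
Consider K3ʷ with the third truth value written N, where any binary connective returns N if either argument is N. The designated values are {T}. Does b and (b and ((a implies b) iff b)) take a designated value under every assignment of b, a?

No

Countermodel: b=T, a=N gives N, which is not designated.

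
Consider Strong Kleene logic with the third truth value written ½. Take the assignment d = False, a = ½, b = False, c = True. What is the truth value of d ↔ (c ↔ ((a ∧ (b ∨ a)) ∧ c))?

½

b ∨ a = False ∨ ½ = ½
a ∧ (b ∨ a) = ½ ∧ ½ = ½
(a ∧ (b ∨ a)) ∧ c = ½ ∧ True = ½
c ↔ ((a ∧ (b ∨ a)) ∧ c) = True ↔ ½ = ½
d ↔ (c ↔ ((a ∧ (b ∨ a)) ∧ c)) = False ↔ ½ = ½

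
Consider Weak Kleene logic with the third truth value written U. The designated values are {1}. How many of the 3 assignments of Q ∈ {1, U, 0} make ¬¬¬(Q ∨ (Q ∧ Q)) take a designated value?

Q=1: 0 ·
Q=U: U ·
Q=0: 1 ✓

1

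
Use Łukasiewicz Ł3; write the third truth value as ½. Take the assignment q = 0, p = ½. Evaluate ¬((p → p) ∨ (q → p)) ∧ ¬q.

0

p → p = ½ → ½ = 1
q → p = 0 → ½ = 1
(p → p) ∨ (q → p) = 1 ∨ 1 = 1
¬((p → p) ∨ (q → p)) = ¬1 = 0
¬q = ¬0 = 1
¬((p → p) ∨ (q → p)) ∧ ¬q = 0 ∧ 1 = 0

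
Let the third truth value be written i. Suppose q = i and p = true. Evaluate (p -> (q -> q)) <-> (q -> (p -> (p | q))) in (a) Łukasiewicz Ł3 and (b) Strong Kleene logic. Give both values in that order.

In Łukasiewicz Ł3: q -> q = i -> i = true  [min(1, 1−½+½)]
p -> (q -> q) = true -> true = true
p | q = true | i = true
p -> (p | q) = true -> true = true
q -> (p -> (p | q)) = i -> true = true
(p -> (q -> q)) <-> (q -> (p -> (p | q))) = true <-> true = true
In Strong Kleene logic: q -> q = i -> i = i
p -> (q -> q) = true -> i = i
p | q = true | i = true
p -> (p | q) = true -> true = true
q -> (p -> (p | q)) = i -> true = true
(p -> (q -> q)) <-> (q -> (p -> (p | q))) = i <-> true = i
They differ because Łukasiewicz Ł3 and Strong Kleene logic treat i differently under implication.

true; i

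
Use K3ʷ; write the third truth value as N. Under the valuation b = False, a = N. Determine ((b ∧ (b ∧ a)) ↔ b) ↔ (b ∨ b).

b ∧ a = False ∧ N = N
b ∧ (b ∧ a) = False ∧ N = N
(b ∧ (b ∧ a)) ↔ b = N ↔ False = N
b ∨ b = False ∨ False = False
((b ∧ (b ∧ a)) ↔ b) ↔ (b ∨ b) = N ↔ False = N

N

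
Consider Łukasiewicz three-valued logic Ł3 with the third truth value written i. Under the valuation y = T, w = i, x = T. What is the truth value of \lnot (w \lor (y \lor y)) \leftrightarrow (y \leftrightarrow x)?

y \lor y = T \lor T = T
w \lor (y \lor y) = i \lor T = T
\lnot (w \lor (y \lor y)) = \lnot T = F
y \leftrightarrow x = T \leftrightarrow T = T
\lnot (w \lor (y \lor y)) \leftrightarrow (y \leftrightarrow x) = F \leftrightarrow T = F

F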